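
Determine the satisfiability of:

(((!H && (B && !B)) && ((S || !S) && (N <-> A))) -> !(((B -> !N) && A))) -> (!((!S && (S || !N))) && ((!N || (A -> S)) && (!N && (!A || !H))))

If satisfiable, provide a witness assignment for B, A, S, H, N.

B: True, A: False, S: True, H: True, N: False

  (((!H && (B && !B)) && ((S || !S) && (N <-> A))) -> !(((B -> !N) && A))) -> (!((!S && (S || !N))) && ((!N || (A -> S)) && (!N && (!A || !H)))) = True
    ((!H && (B && !B)) && ((S || !S) && (N <-> A))) -> !(((B -> !N) && A)) = True
      (!H && (B && !B)) && ((S || !S) && (N <-> A)) = False
        !H && (B && !B) = False
          !H = False
          B && !B = False
            !B = False
        (S || !S) && (N <-> A) = True
          S || !S = True
            !S = False
          N <-> A = True
      !(((B -> !N) && A)) = True
        (B -> !N) && A = False
          B -> !N = True
            !N = True
    !((!S && (S || !N))) && ((!N || (A -> S)) && (!N && (!A || !H))) = True
      !((!S && (S || !N))) = True
        !S && (S || !N) = False
          !S = False
          S || !N = True
            !N = True
      (!N || (A -> S)) && (!N && (!A || !H)) = True
        !N || (A -> S) = True
          !N = True
          A -> S = True
        !N && (!A || !H) = True
          !N = True
          !A || !H = True
            !A = True
            !H = False
The formula evaluates to True.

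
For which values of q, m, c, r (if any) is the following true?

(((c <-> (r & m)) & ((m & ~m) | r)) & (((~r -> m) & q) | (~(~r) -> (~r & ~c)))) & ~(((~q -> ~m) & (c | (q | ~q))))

Case q = True: the conjunct ~(((~q -> ~m) & (c | (q | ~q)))) becomes ~((True & True)) = False.
Case q = False: the formula simplifies to (((c <-> (r & m)) & ((m & ~m) | r)) & (~(~r) -> (~r & ~c))) & ~(~m).
  r = True: the conjunct ~(~r) -> (~r & ~c) becomes ~False -> (False & ~c) = False.
  r = False: simplifies to (~c & (m & ~m)) & ~(~m).
    m = True: the conjunct ~m is False.
    m = False: the conjunct m is False.
Both cases fail — unsatisfiable.

Unsatisfiable — no assignment works.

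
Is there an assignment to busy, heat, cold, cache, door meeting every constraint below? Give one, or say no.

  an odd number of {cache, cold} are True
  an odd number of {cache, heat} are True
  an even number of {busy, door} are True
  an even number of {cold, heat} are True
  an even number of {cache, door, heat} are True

busy: True, heat: True, cold: True, cache: False, door: True

{cache, cold}: 1 true → odd ✓
{cache, heat}: 1 true → odd ✓
{busy, door}: 2 true → even ✓
{cold, heat}: 2 true → even ✓
{cache, door, heat}: 2 true → even ✓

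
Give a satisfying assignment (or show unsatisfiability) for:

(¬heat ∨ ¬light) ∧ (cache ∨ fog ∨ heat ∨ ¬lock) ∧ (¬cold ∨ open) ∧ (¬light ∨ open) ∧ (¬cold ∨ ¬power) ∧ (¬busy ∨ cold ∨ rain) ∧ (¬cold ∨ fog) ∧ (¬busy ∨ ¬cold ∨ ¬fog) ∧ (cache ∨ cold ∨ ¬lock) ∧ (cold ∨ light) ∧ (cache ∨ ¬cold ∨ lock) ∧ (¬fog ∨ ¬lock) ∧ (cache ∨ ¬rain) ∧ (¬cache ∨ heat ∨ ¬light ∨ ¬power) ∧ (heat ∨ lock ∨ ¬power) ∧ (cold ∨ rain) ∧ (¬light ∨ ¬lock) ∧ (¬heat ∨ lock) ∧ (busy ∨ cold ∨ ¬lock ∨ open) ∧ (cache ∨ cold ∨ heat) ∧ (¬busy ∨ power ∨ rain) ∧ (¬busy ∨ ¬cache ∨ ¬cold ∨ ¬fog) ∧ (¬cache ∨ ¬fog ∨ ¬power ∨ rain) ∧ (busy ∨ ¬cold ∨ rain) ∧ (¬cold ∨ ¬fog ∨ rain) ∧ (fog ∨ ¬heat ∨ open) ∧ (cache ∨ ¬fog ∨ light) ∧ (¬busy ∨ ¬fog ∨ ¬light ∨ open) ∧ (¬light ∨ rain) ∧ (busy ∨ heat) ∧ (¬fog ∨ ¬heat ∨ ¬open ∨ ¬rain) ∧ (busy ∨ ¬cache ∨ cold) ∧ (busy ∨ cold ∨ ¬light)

open = True, power = False, heat = False, lock = False, rain = True, light = True, busy = True, cold = False, cache = True, fog = True

Try open = False:
  (¬cold ∨ open) forces cold = False.
  (¬light ∨ open) forces light = False.
  clause (cold ∨ light) is falsified — backtrack.
So open = True.
Set power = False.
Set heat = False.
  then (busy ∨ heat) forces busy = True.
  then (¬busy ∨ power ∨ rain) forces rain = True.
  then (cache ∨ ¬rain) forces cache = True.
Try lock = True:
  (¬fog ∨ ¬lock) forces fog = False.
  (¬cold ∨ fog) forces cold = False.
  (cold ∨ light) forces light = True.
  clause (¬light ∨ ¬lock) is falsified — backtrack.
So lock = False.
Try light = False:
  (cold ∨ light) forces cold = True.
  (¬cold ∨ fog) forces fog = True.
  clause (¬busy ∨ ¬cold ∨ ¬fog) is falsified — backtrack.
So light = True.
Try cold = True:
  (¬cold ∨ fog) forces fog = True.
  clause (¬busy ∨ ¬cold ∨ ¬fog) is falsified — backtrack.
So cold = False.
Set fog = True.
All clauses satisfied.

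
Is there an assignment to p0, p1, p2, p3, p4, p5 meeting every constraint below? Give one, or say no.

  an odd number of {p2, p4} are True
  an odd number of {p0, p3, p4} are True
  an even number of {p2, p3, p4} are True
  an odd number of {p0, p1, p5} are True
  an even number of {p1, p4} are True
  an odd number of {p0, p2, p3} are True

No satisfying assignment exists.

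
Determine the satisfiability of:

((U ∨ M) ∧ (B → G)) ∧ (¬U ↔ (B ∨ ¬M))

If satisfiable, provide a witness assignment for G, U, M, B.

G = True, U = True, M = True, B = False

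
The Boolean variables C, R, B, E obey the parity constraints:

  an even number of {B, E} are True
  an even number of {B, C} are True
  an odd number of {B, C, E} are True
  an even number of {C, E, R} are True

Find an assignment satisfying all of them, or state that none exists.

C=T, R=F, B=T, E=T

{B, E}: 2 true → even ✓
{B, C}: 2 true → even ✓
{B, C, E}: 3 true → odd ✓
{C, E, R}: 2 true → even ✓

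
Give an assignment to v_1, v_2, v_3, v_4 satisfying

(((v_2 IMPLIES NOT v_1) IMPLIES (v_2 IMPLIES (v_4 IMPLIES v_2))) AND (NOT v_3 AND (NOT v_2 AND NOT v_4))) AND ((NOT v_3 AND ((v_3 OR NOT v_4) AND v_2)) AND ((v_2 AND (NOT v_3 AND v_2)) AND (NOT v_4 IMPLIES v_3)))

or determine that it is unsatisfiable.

Case v_2 = True: the conjunct NOT v_2 is False.
Case v_2 = False: the conjunct v_2 is False.
Both cases fail — unsatisfiable.

UNSATISFIABLE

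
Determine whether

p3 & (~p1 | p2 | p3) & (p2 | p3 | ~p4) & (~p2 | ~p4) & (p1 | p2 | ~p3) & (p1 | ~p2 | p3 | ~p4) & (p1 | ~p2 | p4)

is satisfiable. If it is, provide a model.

Unit clause (p3) forces p3 = True.
Try p1 = False:
  (p1 | p2 | ~p3) forces p2 = True.
  (~p2 | ~p4) forces p4 = False.
  clause (p1 | ~p2 | p4) is falsified — backtrack.
So p1 = True.
Set p2 = False.
Set p4 = False.
Check each clause:
  (p3): p3 holds.
  (~p1 | p2 | p3): p3 holds.
  (p2 | p3 | ~p4): p3 holds.
  (~p2 | ~p4): ~p2 holds.
  (p1 | p2 | ~p3): p1 holds.
  (p1 | ~p2 | p3 | ~p4): p1 holds.
  (p1 | ~p2 | p4): p1 holds.
All clauses satisfied.

p1=T, p2=F, p3=T, p4=F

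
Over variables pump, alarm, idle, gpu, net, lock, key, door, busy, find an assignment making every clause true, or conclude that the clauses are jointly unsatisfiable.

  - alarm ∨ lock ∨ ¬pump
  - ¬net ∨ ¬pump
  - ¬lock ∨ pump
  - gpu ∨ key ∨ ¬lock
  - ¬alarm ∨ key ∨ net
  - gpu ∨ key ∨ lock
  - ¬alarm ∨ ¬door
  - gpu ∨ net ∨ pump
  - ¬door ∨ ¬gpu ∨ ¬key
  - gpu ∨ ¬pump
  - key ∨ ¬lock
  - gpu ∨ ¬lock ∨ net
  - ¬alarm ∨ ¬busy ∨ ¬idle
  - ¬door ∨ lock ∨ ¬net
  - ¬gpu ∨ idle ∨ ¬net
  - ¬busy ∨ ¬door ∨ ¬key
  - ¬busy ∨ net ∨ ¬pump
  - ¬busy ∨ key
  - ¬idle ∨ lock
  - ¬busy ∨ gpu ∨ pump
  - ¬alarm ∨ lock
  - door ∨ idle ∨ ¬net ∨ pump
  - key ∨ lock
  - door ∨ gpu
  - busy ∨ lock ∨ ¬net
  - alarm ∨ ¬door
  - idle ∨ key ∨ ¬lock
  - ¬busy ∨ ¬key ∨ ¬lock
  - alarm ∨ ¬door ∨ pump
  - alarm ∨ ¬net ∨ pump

pump: False; alarm: False; idle: False; gpu: True; net: False; lock: False; key: True; door: False; busy: True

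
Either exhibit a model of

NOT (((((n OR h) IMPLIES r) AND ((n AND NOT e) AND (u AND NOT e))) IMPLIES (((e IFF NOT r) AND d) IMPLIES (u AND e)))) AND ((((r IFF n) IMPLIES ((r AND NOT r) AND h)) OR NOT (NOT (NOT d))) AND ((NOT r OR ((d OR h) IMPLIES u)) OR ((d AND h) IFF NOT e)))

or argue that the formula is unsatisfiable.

Case u = True: the formula simplifies to NOT (((((n OR h) IMPLIES r) AND ((n AND NOT e) AND NOT e)) IMPLIES (((e IFF NOT r) AND d) IMPLIES e))) AND (((r IFF n) IMPLIES ((r AND NOT r) AND h)) OR NOT (NOT (NOT d))).
  e = True: the conjunct NOT (((((n OR h) IMPLIES r) AND ((n AND NOT e) AND NOT e)) IMPLIES (((e IFF NOT r) AND d) IMPLIES e))) becomes NOT ((False IMPLIES True)) = False.
  e = False: simplifies to NOT (((((n OR h) IMPLIES r) AND n) IMPLIES NOT ((r AND d)))) AND (((r IFF n) IMPLIES ((r AND NOT r) AND h)) OR NOT (NOT (NOT d))).
    r = True: simplifies to NOT ((n IMPLIES NOT d)) AND (NOT n OR NOT (NOT (NOT d))).
      d = True: simplifies to NOT (NOT n) AND NOT n.
        n = True: the conjunct NOT n is False.
        n = False: the conjunct NOT (NOT n) becomes NOT (NOT False) = False.
      d = False: the conjunct NOT ((n IMPLIES NOT d)) becomes NOT ((n IMPLIES True)) = False.
    r = False: the conjunct NOT (((((n OR h) IMPLIES r) AND n) IMPLIES NOT ((r AND d)))) becomes NOT (((NOT ((n OR h)) AND n) IMPLIES True)) = False.
Case u = False: the conjunct NOT (((((n OR h) IMPLIES r) AND ((n AND NOT e) AND (u AND NOT e))) IMPLIES (((e IFF NOT r) AND d) IMPLIES (u AND e)))) becomes NOT ((False IMPLIES NOT (((e IFF NOT r) AND d)))) = False.
Both cases fail — unsatisfiable.

Unsatisfiable — no assignment works.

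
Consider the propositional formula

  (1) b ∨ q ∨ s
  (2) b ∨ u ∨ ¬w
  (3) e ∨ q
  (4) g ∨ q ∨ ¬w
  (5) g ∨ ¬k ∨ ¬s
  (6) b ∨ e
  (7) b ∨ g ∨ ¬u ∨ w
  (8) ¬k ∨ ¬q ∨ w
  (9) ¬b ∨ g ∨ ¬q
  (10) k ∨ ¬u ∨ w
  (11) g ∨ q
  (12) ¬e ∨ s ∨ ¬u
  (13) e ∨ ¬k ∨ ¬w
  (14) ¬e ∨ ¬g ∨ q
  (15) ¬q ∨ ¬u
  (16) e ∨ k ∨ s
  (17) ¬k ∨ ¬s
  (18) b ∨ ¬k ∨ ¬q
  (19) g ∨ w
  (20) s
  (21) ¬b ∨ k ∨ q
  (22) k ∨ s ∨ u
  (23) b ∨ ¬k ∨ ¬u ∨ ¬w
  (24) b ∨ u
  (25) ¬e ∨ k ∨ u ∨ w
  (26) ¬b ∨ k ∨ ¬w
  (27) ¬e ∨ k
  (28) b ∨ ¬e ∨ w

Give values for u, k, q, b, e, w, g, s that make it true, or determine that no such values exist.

Unit clause (s) forces s = True.
In (¬k ∨ ¬s) only ¬k is left, so k = False.
In (¬e ∨ k) only ¬e is left, so e = False.
In (e ∨ q) only q is left, so q = True.
In (b ∨ e) only b is left, so b = True.
In (¬b ∨ g ∨ ¬q) only g is left, so g = True.
In (¬q ∨ ¬u) only ¬u is left, so u = False.
In (¬b ∨ k ∨ ¬w) only ¬w is left, so w = False.
All clauses satisfied.

u: False, k: False, q: True, b: True, e: False, w: False, g: True, s: True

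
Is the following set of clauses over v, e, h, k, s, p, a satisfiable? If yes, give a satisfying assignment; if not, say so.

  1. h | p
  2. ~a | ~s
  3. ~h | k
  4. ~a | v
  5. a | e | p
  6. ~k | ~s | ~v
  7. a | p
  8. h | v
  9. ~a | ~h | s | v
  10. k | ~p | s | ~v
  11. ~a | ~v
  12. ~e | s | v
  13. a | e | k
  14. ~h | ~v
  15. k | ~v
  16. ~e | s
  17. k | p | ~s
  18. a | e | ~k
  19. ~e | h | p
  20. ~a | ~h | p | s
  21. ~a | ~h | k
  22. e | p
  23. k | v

v=F; e=T; h=T; k=T; s=T; p=T; a=F

Set v = False.
  then (~a | v) forces a = False.
  then (a | p) forces p = True.
  then (h | v) forces h = True.
  then (k | v) forces k = True.
  then (a | e | ~k) forces e = True.
  then (~e | s | v) forces s = True.
All clauses satisfied.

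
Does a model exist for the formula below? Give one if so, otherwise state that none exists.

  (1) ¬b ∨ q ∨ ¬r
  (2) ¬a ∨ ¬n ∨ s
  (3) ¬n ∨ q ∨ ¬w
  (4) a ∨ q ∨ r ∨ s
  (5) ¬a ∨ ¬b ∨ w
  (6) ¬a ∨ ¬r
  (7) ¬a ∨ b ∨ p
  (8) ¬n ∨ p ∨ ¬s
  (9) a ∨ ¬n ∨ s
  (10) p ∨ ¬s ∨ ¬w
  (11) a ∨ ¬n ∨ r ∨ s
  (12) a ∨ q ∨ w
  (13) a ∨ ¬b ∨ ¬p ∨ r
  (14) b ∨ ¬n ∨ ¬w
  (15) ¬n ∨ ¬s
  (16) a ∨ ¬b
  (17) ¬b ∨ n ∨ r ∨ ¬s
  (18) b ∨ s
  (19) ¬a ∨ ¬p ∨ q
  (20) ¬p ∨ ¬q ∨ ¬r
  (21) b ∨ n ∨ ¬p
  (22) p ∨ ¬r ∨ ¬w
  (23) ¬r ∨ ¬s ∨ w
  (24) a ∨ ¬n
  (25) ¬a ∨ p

r=F, s=T, b=F, n=F, w=F, q=T, p=F, a=F

Set r = False.
Set s = True.
  then (¬n ∨ ¬s) forces n = False.
  then (¬b ∨ n ∨ r ∨ ¬s) forces b = False.
  then (b ∨ n ∨ ¬p) forces p = False.
  then (¬a ∨ p) forces a = False.
  then (p ∨ ¬s ∨ ¬w) forces w = False.
  then (a ∨ q ∨ w) forces q = True.
All clauses satisfied.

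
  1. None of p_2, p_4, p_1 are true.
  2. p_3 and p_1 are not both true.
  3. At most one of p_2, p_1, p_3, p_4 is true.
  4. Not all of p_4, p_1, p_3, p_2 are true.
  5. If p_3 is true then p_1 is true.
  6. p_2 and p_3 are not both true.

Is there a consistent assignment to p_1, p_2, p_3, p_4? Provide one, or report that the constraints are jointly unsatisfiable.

p_1 = False, p_2 = False, p_3 = False, p_4 = False

  (1) {p_2, p_4, p_1}: 0 true — none ✓
  (2) p_3=F, p_1=F — not both ✓
  (3) {p_2, p_1, p_3, p_4}: 0 true — at most one ✓
  (4) {p_4, p_1, p_3, p_2}: 0/4 true — not all ✓
  (5) p_3=F ⇒ p_1: vacuous ✓
  (6) p_2=F, p_3=F — not both ✓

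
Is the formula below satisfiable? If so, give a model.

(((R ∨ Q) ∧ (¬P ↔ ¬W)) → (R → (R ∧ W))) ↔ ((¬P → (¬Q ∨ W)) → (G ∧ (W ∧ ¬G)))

R: True, W: False, Q: False, G: True, P: False

  (((R ∨ Q) ∧ (¬P ↔ ¬W)) → (R → (R ∧ W))) ↔ ((¬P → (¬Q ∨ W)) → (G ∧ (W ∧ ¬G))) = True
    ((R ∨ Q) ∧ (¬P ↔ ¬W)) → (R → (R ∧ W)) = False
      (R ∨ Q) ∧ (¬P ↔ ¬W) = True
        R ∨ Q = True
        ¬P ↔ ¬W = True
          ¬P = True
          ¬W = True
      R → (R ∧ W) = False
        R ∧ W = False
    (¬P → (¬Q ∨ W)) → (G ∧ (W ∧ ¬G)) = False
      ¬P → (¬Q ∨ W) = True
        ¬P = True
        ¬Q ∨ W = True
          ¬Q = True
      G ∧ (W ∧ ¬G) = False
        W ∧ ¬G = False
          ¬G = False
The formula evaluates to True.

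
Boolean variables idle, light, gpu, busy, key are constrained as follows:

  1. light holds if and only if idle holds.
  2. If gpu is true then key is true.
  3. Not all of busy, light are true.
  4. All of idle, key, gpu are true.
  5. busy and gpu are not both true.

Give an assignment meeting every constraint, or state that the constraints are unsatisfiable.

idle = True; light = True; gpu = True; busy = False; key = True

  (1) light=T, idle=T — same ✓
  (2) gpu=T ⇒ key: T ✓
  (3) {busy, light}: 1/2 true — not all ✓
  (4) {idle, key, gpu}: all 3 true ✓
  (5) busy=F, gpu=T — not both ✓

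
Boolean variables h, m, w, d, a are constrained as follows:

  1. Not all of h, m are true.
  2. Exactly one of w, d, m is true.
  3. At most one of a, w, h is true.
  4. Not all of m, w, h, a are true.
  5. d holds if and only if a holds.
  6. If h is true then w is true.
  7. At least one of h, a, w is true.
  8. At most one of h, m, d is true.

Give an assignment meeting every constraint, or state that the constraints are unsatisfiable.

h=F; m=F; w=F; d=T; a=T

  (1) {h, m}: 0/2 true — not all ✓
  (2) {w, d, m}: 1 true — exactly one ✓
  (3) {a, w, h}: 1 true — at most one ✓
  (4) {m, w, h, a}: 1/4 true — not all ✓
  (5) d=T, a=T — same ✓
  (6) h=F ⇒ w: vacuous ✓
  (7) {h, a, w}: 1 true — at least one ✓
  (8) {h, m, d}: 1 true — at most one ✓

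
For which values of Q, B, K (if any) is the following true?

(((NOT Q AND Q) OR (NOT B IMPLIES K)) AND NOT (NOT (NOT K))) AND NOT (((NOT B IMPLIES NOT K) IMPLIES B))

Unsatisfiable

Case K = True: the conjunct NOT (NOT (NOT K)) becomes NOT (NOT False) = False.
Case K = False: the formula simplifies to ((NOT Q AND Q) OR B) AND NOT B.
  B = True: the conjunct NOT B is False.
  B = False: simplifies to NOT Q AND Q.
    Q = True: the conjunct NOT Q is False.
    Q = False: the conjunct Q is False.
Both cases fail — unsatisfiable.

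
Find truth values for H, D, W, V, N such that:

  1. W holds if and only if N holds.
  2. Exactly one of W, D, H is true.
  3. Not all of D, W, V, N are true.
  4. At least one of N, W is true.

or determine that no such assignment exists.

H: False; D: False; W: True; V: True; N: True

  (1) W=T, N=T — same ✓
  (2) {W, D, H}: 1 true — exactly one ✓
  (3) {D, W, V, N}: 3/4 true — not all ✓
  (4) {N, W}: 2 true — at least one ✓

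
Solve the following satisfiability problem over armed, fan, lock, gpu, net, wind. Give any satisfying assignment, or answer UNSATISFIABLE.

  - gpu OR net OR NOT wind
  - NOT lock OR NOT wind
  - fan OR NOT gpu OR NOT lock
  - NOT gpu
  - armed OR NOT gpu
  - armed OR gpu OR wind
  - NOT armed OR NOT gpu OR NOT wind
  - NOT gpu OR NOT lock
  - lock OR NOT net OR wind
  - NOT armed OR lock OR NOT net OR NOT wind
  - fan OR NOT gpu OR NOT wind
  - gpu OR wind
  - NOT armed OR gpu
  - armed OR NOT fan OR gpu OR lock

armed = False, fan = False, lock = False, gpu = False, net = True, wind = True

Unit clause (NOT gpu) forces gpu = False.
In (gpu OR wind) only wind is left, so wind = True.
In (NOT armed OR gpu) only NOT armed is left, so armed = False.
In (gpu OR net OR NOT wind) only net is left, so net = True.
In (NOT lock OR NOT wind) only NOT lock is left, so lock = False.
In (armed OR NOT fan OR gpu OR lock) only NOT fan is left, so fan = False.
All clauses satisfied.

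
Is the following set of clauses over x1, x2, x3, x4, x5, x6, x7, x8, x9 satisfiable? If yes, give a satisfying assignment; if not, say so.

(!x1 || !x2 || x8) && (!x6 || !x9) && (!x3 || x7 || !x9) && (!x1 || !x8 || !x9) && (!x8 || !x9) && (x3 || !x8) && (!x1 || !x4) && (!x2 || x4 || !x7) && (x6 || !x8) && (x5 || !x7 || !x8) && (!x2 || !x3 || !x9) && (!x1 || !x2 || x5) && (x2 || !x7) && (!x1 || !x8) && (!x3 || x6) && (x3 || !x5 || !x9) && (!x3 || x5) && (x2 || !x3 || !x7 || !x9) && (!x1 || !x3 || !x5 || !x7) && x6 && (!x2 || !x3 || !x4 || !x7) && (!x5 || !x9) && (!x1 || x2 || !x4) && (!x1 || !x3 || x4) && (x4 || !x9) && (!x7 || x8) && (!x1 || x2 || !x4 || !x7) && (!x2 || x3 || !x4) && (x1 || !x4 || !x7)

x1 = False; x2 = False; x3 = False; x4 = False; x5 = False; x6 = True; x7 = False; x8 = False; x9 = False

Unit clause (x6) forces x6 = True.
In (!x6 || !x9) only !x9 is left, so x9 = False.
Set x1 = False.
Set x2 = False.
  then (x2 || !x7) forces x7 = False.
Set x3 = False.
  then (x3 || !x8) forces x8 = False.
Set x4 = False.
Set x5 = False.
All clauses satisfied.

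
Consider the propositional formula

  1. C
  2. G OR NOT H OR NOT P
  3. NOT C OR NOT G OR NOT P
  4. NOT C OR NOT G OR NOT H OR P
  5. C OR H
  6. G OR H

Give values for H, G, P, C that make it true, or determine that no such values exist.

H = True, G = False, P = False, C = True

Unit clause (C) forces C = True.
Set H = True.
Set G = False.
  then (G OR NOT H OR NOT P) forces P = False.
Check each clause:
  (C): C holds.
  (G OR NOT H OR NOT P): NOT P holds.
  (NOT C OR NOT G OR NOT P): NOT G holds.
  (NOT C OR NOT G OR NOT H OR P): NOT G holds.
  (C OR H): C holds.
  (G OR H): H holds.
All clauses satisfied.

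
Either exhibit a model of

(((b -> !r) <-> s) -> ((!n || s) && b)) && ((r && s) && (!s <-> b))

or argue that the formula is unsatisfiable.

Unsatisfiable

Case s = True: the formula simplifies to ((b -> !r) -> b) && (r && !b).
  b = True: the conjunct !b is False.
  b = False: the conjunct (b -> !r) -> b becomes (False -> !r) -> False = False.
Case s = False: the conjunct s is False.
Both cases fail — unsatisfiable.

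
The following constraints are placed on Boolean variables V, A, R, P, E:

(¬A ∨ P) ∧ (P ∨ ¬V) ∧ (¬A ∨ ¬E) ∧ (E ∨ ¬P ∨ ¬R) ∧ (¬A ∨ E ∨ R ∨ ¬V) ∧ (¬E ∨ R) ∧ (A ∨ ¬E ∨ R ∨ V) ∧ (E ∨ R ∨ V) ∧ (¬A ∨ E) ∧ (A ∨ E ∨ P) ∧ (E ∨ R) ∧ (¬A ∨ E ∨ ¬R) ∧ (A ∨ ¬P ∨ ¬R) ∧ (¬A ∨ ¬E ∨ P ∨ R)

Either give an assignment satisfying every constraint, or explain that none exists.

V = False, A = False, R = True, P = False, E = True

Set V = False.
Try A = True:
  (¬A ∨ P) forces P = True.
  (¬A ∨ ¬E) forces E = False.
  clause (¬A ∨ E) is falsified — backtrack.
So A = False.
Set R = True.
  then (A ∨ ¬P ∨ ¬R) forces P = False.
  then (A ∨ E ∨ P) forces E = True.
All clauses satisfied.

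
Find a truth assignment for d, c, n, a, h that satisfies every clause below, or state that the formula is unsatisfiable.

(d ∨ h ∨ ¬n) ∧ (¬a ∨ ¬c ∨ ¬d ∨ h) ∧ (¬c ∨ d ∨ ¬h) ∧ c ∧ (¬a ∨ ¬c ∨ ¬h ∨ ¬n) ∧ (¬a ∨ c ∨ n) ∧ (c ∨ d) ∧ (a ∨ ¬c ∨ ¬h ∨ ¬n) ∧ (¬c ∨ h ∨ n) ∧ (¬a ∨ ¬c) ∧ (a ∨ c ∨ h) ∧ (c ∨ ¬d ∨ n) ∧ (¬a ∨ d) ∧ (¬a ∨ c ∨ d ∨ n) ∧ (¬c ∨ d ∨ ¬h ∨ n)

d = True; c = True; n = False; a = False; h = True

Unit clause (c) forces c = True.
In (¬a ∨ ¬c) only ¬a is left, so a = False.
Try d = False:
  (¬c ∨ d ∨ ¬h) forces h = False.
  (d ∨ h ∨ ¬n) forces n = False.
  clause (¬c ∨ h ∨ n) is falsified — backtrack.
So d = True.
Set n = False.
  then (¬c ∨ h ∨ n) forces h = True.
All clauses satisfied.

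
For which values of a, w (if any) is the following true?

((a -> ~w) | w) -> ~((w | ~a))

a: True, w: False

  ((a -> ~w) | w) -> ~((w | ~a)) = True
    (a -> ~w) | w = True
      a -> ~w = True
        ~w = True
    ~((w | ~a)) = True
      w | ~a = False
        ~a = False
The formula evaluates to True.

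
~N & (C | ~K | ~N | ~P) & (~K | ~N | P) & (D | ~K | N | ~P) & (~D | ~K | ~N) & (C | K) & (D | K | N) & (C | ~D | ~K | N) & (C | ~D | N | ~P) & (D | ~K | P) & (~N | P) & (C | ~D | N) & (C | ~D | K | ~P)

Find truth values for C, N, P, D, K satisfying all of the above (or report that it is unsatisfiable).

Unit clause (~N) forces N = False.
Try C = False:
  (C | K) forces K = True.
  (C | ~D | ~K | N) forces D = False.
  (D | ~K | N | ~P) forces P = False.
  clause (D | ~K | P) is falsified — backtrack.
So C = True.
Set P = False.
Set D = True.
Set K = False.
All clauses satisfied.

C=T, N=F, P=F, D=T, K=F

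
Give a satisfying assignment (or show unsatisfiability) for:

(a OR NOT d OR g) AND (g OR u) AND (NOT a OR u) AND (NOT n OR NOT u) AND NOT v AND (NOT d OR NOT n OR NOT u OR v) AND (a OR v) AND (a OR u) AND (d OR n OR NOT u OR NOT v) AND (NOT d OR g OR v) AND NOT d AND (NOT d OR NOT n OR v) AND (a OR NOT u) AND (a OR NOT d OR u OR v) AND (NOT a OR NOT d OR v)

Unit clause (NOT v) forces v = False.
In (a OR v) only a is left, so a = True.
Unit clause (NOT d) forces d = False.
In (NOT a OR u) only u is left, so u = True.
In (NOT n OR NOT u) only NOT n is left, so n = False.
Set g = True.
All clauses satisfied.

u = True, d = False, a = True, n = False, g = True, v = False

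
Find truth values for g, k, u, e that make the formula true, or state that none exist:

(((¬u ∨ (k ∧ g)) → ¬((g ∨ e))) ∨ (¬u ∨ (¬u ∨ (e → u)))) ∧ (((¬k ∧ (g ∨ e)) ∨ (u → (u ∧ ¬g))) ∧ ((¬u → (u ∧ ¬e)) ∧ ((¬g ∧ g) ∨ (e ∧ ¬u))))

The formula is unsatisfiable.

Case u = True: the formula simplifies to ((¬k ∧ (g ∨ e)) ∨ ¬g) ∧ (¬g ∧ g).
  g = True: the conjunct ¬g is False.
  g = False: the conjunct g is False.
Case u = False: the conjunct ¬u → (u ∧ ¬e) becomes ¬False → (False ∧ ¬e) = False.
Both cases fail — unsatisfiable.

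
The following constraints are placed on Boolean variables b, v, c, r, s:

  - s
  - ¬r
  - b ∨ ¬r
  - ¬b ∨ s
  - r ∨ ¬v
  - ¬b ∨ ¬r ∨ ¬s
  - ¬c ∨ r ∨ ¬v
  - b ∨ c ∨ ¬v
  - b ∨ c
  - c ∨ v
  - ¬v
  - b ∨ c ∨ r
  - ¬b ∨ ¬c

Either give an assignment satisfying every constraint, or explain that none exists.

b: False, v: False, c: True, r: False, s: True

Unit clause (s) forces s = True.
Unit clause (¬r) forces r = False.
In (r ∨ ¬v) only ¬v is left, so v = False.
In (c ∨ v) only c is left, so c = True.
In (¬b ∨ ¬c) only ¬b is left, so b = False.
All clauses satisfied.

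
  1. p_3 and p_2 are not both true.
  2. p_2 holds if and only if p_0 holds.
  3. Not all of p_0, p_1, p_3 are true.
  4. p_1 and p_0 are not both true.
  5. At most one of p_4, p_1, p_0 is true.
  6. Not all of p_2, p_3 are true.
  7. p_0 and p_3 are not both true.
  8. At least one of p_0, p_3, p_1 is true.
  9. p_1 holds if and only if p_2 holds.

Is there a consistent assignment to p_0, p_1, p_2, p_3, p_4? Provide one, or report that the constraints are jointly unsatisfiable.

p_0: False, p_1: False, p_2: False, p_3: True, p_4: True

  (1) p_3=T, p_2=F — not both ✓
  (2) p_2=F, p_0=F — same ✓
  (3) {p_0, p_1, p_3}: 1/3 true — not all ✓
  (4) p_1=F, p_0=F — not both ✓
  (5) {p_4, p_1, p_0}: 1 true — at most one ✓
  (6) {p_2, p_3}: 1/2 true — not all ✓
  (7) p_0=F, p_3=T — not both ✓
  (8) {p_0, p_3, p_1}: 1 true — at least one ✓
  (9) p_1=F, p_2=F — same ✓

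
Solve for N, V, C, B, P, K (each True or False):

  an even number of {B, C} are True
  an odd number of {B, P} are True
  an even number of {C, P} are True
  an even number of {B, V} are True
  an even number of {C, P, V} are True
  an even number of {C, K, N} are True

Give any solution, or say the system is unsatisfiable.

Unsatisfiable

Adding constraints 1, 2, 3 mod 2: every variable appears an even number of times on the left, so the left side is 0.
But the right sides sum to 1 (mod 2). 0 ≠ 1 — the system is inconsistent.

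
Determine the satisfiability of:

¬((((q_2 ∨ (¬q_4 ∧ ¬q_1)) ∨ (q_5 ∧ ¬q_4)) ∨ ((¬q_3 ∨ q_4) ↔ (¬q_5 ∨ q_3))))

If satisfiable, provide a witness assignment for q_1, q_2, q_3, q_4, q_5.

q_1 = False; q_2 = False; q_3 = False; q_4 = True; q_5 = True

  ¬((((q_2 ∨ (¬q_4 ∧ ¬q_1)) ∨ (q_5 ∧ ¬q_4)) ∨ ((¬q_3 ∨ q_4) ↔ (¬q_5 ∨ q_3)))) = True
    ((q_2 ∨ (¬q_4 ∧ ¬q_1)) ∨ (q_5 ∧ ¬q_4)) ∨ ((¬q_3 ∨ q_4) ↔ (¬q_5 ∨ q_3)) = False
      (q_2 ∨ (¬q_4 ∧ ¬q_1)) ∨ (q_5 ∧ ¬q_4) = False
        q_2 ∨ (¬q_4 ∧ ¬q_1) = False
          ¬q_4 ∧ ¬q_1 = False
            ¬q_4 = False
            ¬q_1 = True
        q_5 ∧ ¬q_4 = False
          ¬q_4 = False
      (¬q_3 ∨ q_4) ↔ (¬q_5 ∨ q_3) = False
        ¬q_3 ∨ q_4 = True
          ¬q_3 = True
        ¬q_5 ∨ q_3 = False
          ¬q_5 = False
The formula evaluates to True.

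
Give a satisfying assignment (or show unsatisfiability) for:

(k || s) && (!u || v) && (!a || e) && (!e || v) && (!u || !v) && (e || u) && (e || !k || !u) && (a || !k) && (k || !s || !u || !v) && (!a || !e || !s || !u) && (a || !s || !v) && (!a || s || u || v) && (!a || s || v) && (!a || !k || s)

a=T, s=T, v=T, u=F, k=F, e=T

Set a = True.
  then (!a || e) forces e = True.
  then (!e || v) forces v = True.
  then (!u || !v) forces u = False.
Try s = False:
  (k || s) forces k = True.
  clause (!a || !k || s) is falsified — backtrack.
So s = True.
Set k = False.
All clauses satisfied.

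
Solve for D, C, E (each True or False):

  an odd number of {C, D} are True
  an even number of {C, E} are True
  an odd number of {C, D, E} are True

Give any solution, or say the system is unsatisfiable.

D=T, C=F, E=F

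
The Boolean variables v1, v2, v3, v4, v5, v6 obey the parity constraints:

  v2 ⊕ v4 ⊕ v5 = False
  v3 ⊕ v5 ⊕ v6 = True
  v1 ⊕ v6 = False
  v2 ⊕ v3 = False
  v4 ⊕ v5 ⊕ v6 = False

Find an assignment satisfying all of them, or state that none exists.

v1 = True, v2 = True, v3 = True, v4 = False, v5 = True, v6 = True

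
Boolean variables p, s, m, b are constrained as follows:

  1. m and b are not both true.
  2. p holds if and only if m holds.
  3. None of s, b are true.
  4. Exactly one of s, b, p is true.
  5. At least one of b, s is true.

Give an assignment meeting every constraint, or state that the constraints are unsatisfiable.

Case s = True:
  Constraint (3) is violated (s=T) — contradiction.
Case s = False:
  (3) forces b = False.
  Constraint (5) is violated (b=F, s=F) — contradiction.
Both cases fail — unsatisfiable.

No satisfying assignment exists.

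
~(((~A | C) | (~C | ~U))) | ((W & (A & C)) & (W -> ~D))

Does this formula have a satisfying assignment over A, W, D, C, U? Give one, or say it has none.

A = True, W = True, D = False, C = True, U = True

  ~(((~A | C) | (~C | ~U))) | ((W & (A & C)) & (W -> ~D)) = True
    ~(((~A | C) | (~C | ~U))) = False
      (~A | C) | (~C | ~U) = True
        ~A | C = True
          ~A = False
        ~C | ~U = False
          ~C = False
          ~U = False
    (W & (A & C)) & (W -> ~D) = True
      W & (A & C) = True
        A & C = True
      W -> ~D = True
        ~D = True
The formula evaluates to True.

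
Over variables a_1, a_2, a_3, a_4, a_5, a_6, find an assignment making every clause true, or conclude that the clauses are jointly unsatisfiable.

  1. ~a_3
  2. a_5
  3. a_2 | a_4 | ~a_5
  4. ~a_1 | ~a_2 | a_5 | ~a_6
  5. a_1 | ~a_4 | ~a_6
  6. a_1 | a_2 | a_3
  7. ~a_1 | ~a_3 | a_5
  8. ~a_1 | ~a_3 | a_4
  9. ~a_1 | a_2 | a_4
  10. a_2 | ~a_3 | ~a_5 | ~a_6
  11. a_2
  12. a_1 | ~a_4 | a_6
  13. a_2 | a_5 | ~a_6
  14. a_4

Unit clause (~a_3) forces a_3 = False.
Unit clause (a_5) forces a_5 = True.
Unit clause (a_2) forces a_2 = True.
Unit clause (a_4) forces a_4 = True.
Try a_1 = False:
  (a_1 | ~a_4 | ~a_6) forces a_6 = False.
  clause (a_1 | ~a_4 | a_6) is falsified — backtrack.
So a_1 = True.
Set a_6 = False.
All clauses satisfied.

a_1=T, a_2=T, a_3=F, a_4=T, a_5=T, a_6=F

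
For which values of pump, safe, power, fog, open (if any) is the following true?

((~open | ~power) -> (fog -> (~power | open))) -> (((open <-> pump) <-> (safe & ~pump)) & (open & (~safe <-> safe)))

pump = True; safe = False; power = True; fog = True; open = False

  ((~open | ~power) -> (fog -> (~power | open))) -> (((open <-> pump) <-> (safe & ~pump)) & (open & (~safe <-> safe))) = True
    (~open | ~power) -> (fog -> (~power | open)) = False
      ~open | ~power = True
        ~open = True
        ~power = False
      fog -> (~power | open) = False
        ~power | open = False
          ~power = False
    ((open <-> pump) <-> (safe & ~pump)) & (open & (~safe <-> safe)) = False
      (open <-> pump) <-> (safe & ~pump) = True
        open <-> pump = False
        safe & ~pump = False
          ~pump = False
      open & (~safe <-> safe) = False
        ~safe <-> safe = False
          ~safe = True
The formula evaluates to True.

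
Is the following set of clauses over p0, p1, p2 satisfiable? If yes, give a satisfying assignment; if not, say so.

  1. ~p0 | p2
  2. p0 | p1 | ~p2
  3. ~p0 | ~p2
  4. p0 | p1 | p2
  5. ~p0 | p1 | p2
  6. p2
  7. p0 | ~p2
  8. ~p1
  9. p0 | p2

Case p2 = True:
  (~p0 | ~p2) forces p0 = False.
  Clause (p0 | ~p2) is falsified — contradiction.
Case p2 = False:
  Clause (p2) is falsified — contradiction.
Both cases fail, so the formula is unsatisfiable.

No satisfying assignment exists.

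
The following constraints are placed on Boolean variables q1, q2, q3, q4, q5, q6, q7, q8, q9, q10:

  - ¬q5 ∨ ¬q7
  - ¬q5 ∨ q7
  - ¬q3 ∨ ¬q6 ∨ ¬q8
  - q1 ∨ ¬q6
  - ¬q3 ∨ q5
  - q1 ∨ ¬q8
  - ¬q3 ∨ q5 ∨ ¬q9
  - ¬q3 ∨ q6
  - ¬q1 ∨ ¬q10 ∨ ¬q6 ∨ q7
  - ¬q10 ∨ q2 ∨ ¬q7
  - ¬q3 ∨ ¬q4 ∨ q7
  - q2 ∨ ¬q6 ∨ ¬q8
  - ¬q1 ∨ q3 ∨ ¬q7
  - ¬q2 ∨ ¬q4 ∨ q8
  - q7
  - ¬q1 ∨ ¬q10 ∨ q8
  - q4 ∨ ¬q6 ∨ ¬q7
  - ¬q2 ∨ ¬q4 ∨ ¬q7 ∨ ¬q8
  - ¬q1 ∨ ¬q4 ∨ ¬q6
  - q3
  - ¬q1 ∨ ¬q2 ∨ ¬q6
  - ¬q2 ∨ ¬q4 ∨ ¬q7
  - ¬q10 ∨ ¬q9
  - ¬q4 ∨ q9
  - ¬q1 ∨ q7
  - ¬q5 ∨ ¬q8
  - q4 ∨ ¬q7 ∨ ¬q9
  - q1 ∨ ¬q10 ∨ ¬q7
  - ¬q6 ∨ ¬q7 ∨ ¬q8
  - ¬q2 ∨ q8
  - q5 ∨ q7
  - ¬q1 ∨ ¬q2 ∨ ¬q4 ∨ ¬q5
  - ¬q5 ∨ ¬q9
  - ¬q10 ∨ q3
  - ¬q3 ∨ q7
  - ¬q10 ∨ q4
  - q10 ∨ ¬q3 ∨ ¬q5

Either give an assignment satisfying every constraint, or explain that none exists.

UNSATISFIABLE

Case q3 = True:
  (¬q3 ∨ q5) forces q5 = True.
  (¬q5 ∨ ¬q7) forces q7 = False.
  Clause (¬q5 ∨ q7) is falsified — contradiction.
Case q3 = False:
  Clause (q3) is falsified — contradiction.
Both cases fail, so the formula is unsatisfiable.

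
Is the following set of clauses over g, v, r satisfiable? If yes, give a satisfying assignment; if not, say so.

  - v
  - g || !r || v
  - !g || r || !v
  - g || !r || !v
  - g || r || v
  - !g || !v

g = False, v = True, r = False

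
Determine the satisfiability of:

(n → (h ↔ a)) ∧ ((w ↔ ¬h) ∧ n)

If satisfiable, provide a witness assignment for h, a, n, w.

h=T; a=T; n=T; w=F

  n → (h ↔ a) = True
    h ↔ a = True
  (w ↔ ¬h) ∧ n = True
    w ↔ ¬h = True
      ¬h = False
Both conjuncts True, so the formula holds.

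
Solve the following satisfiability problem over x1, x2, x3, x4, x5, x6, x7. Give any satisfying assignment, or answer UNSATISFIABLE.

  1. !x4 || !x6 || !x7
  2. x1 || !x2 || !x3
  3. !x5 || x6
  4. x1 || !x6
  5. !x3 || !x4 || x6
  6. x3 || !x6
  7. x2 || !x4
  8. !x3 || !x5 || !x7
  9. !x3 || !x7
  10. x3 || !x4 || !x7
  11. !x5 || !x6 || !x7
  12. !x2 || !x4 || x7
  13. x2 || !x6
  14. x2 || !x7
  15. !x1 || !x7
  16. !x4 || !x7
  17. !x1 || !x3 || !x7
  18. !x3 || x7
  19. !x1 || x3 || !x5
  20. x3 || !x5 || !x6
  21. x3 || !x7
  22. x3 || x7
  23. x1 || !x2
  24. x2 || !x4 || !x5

UNSATISFIABLE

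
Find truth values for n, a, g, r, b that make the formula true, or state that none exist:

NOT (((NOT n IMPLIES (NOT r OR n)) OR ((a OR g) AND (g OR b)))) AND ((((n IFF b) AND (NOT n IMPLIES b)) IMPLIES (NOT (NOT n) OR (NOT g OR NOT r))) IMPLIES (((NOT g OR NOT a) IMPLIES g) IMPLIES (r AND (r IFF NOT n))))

n = False; a = False; g = False; r = True; b = False

  NOT (((NOT n IMPLIES (NOT r OR n)) OR ((a OR g) AND (g OR b)))) = True
    (NOT n IMPLIES (NOT r OR n)) OR ((a OR g) AND (g OR b)) = False
      NOT n IMPLIES (NOT r OR n) = False
        NOT n = True
        NOT r OR n = False
          NOT r = False
      (a OR g) AND (g OR b) = False
        a OR g = False
        g OR b = False
  (((n IFF b) AND (NOT n IMPLIES b)) IMPLIES (NOT (NOT n) OR (NOT g OR NOT r))) IMPLIES (((NOT g OR NOT a) IMPLIES g) IMPLIES (r AND (r IFF NOT n))) = True
    ((n IFF b) AND (NOT n IMPLIES b)) IMPLIES (NOT (NOT n) OR (NOT g OR NOT r)) = True
      (n IFF b) AND (NOT n IMPLIES b) = False
        n IFF b = True
        NOT n IMPLIES b = False
          NOT n = True
      NOT (NOT n) OR (NOT g OR NOT r) = True
        NOT (NOT n) = False
          NOT n = True
        NOT g OR NOT r = True
          NOT g = True
          NOT r = False
    ((NOT g OR NOT a) IMPLIES g) IMPLIES (r AND (r IFF NOT n)) = True
      (NOT g OR NOT a) IMPLIES g = False
        NOT g OR NOT a = True
          NOT g = True
          NOT a = True
      r AND (r IFF NOT n) = True
        r IFF NOT n = True
          NOT n = True
Both conjuncts True, so the formula holds.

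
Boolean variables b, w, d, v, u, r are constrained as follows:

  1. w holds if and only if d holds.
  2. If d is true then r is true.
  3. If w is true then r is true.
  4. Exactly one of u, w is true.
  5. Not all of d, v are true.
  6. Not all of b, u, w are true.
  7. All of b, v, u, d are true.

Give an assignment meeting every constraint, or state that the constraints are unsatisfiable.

UNSATISFIABLE

Case v = True:
  (5) with v=T forces d = False.
  Constraint (7) is violated (d=F) — contradiction.
Case v = False:
  Constraint (7) is violated (v=F) — contradiction.
Both cases fail — unsatisfiable.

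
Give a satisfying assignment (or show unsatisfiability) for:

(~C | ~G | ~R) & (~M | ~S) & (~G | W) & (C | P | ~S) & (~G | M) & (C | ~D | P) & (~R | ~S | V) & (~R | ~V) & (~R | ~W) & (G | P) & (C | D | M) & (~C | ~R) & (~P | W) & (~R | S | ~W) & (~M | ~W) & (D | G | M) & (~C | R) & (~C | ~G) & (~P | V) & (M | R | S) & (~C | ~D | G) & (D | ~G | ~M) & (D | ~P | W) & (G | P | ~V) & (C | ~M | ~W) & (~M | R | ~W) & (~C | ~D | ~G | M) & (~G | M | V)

Try V = False:
  (~P | V) forces P = False.
  (G | P) forces G = True.
  (~G | W) forces W = True.
  (~G | M) forces M = True.
  clause (~M | ~W) is falsified — backtrack.
So V = True.
  then (~R | ~V) forces R = False.
  then (~C | R) forces C = False.
Try M = True:
  (~M | ~S) forces S = False.
  (~M | ~W) forces W = False.
  (~G | W) forces G = False.
  (G | P) forces P = True.
  clause (~P | W) is falsified — backtrack.
So M = False.
  then (~G | M) forces G = False.
  then (G | P) forces P = True.
  then (C | D | M) forces D = True.
  then (~P | W) forces W = True.
  then (M | R | S) forces S = True.
All clauses satisfied.

V = True, M = False, C = False, R = False, G = False, S = True, D = True, P = True, W = True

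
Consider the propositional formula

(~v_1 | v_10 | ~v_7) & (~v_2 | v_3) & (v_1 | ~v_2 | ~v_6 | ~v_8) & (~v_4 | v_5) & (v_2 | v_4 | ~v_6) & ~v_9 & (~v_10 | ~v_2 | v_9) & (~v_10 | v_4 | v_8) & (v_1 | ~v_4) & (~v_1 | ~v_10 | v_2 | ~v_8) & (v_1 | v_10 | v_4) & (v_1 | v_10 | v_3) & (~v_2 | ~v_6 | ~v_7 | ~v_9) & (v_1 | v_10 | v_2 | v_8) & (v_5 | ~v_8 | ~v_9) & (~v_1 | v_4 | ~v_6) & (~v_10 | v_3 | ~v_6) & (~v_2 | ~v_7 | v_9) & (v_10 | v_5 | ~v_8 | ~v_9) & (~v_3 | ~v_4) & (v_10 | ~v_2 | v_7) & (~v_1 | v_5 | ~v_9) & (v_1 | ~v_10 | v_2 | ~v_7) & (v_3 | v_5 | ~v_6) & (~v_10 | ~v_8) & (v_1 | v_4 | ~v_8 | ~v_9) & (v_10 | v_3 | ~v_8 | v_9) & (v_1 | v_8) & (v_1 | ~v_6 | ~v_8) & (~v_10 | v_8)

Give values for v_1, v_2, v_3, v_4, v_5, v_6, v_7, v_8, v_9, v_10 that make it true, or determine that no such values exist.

Unit clause (~v_9) forces v_9 = False.
Set v_1 = True.
Try v_2 = True:
  (~v_2 | v_3) forces v_3 = True.
  (~v_10 | ~v_2 | v_9) forces v_10 = False.
  (~v_1 | v_10 | ~v_7) forces v_7 = False.
  clause (v_10 | ~v_2 | v_7) is falsified — backtrack.
So v_2 = False.
Set v_3 = False.
Set v_4 = False.
  then (v_2 | v_4 | ~v_6) forces v_6 = False.
Set v_5 = False.
Set v_7 = False.
Set v_8 = False.
  then (~v_10 | v_4 | v_8) forces v_10 = False.
All clauses satisfied.

v_1=T, v_2=F, v_3=F, v_4=F, v_5=F, v_6=F, v_7=F, v_8=F, v_9=F, v_10=F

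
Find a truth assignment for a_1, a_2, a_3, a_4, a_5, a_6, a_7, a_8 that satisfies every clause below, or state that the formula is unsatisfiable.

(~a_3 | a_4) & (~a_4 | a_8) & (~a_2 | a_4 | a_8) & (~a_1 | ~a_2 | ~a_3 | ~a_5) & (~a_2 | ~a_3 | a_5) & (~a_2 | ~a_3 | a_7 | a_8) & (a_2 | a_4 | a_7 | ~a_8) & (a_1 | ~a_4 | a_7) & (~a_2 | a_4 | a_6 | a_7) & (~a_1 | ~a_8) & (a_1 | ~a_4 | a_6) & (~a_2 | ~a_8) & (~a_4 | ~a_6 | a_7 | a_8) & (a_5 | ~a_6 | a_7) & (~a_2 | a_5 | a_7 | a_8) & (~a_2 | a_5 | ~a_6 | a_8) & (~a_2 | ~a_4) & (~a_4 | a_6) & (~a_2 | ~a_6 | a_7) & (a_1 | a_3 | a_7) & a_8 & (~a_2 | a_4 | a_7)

Unit clause (a_8) forces a_8 = True.
In (~a_1 | ~a_8) only ~a_1 is left, so a_1 = False.
In (~a_2 | ~a_8) only ~a_2 is left, so a_2 = False.
Set a_3 = False.
  then (a_1 | a_3 | a_7) forces a_7 = True.
Set a_4 = True.
  then (a_1 | ~a_4 | a_6) forces a_6 = True.
Set a_5 = True.
All clauses satisfied.

a_1 = False, a_2 = False, a_3 = False, a_4 = True, a_5 = True, a_6 = True, a_7 = True, a_8 = True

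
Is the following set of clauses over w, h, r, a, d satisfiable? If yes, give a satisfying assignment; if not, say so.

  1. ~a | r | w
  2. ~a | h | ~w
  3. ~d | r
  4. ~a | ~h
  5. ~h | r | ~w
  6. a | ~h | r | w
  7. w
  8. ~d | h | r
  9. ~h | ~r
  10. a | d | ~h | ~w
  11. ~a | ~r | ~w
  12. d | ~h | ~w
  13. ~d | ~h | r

w = True; h = False; r = True; a = False; d = True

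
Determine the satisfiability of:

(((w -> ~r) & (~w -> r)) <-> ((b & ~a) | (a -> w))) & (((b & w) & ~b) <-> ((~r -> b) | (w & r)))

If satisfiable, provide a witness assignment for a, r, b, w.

a = True; r = False; b = False; w = True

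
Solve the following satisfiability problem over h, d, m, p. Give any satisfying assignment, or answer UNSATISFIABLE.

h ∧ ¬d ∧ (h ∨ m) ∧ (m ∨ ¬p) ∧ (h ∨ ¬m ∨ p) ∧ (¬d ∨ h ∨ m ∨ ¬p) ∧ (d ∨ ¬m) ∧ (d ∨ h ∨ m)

Unit clause (h) forces h = True.
Unit clause (¬d) forces d = False.
In (d ∨ ¬m) only ¬m is left, so m = False.
In (m ∨ ¬p) only ¬p is left, so p = False.
All clauses satisfied.

h = True, d = False, m = False, p = False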